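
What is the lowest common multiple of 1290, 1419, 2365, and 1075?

1290 = 2 × 3 × 5 × 43
1419 = 3 × 11 × 43
2365 = 5 × 11 × 43
1075 = 5^2 × 43
LCM(1290, 1419, 2365, 1075) = 2 × 3 × 5^2 × 11 × 43 = 70950.

70950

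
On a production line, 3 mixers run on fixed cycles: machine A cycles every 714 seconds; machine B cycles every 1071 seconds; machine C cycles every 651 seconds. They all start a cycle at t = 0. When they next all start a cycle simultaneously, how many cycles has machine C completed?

They are all back at their starting positions together after one LCM of the periods.
714 = 2 × 3 × 7 × 17
1071 = 3^2 × 7 × 17
651 = 3 × 7 × 31
LCM(714, 1071, 651) = 2 × 3^2 × 7 × 17 × 31 = 66402.
Cycles for period 651: 66402 / 651 = 102.

102 cycles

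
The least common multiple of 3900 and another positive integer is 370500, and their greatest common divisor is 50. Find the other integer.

gcd × lcm = product of the two integers, so the other integer is (50 × 370500) / 3900 = 4750.

4750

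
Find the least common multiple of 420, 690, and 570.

183540

420 = 2^2 × 3 × 5 × 7
690 = 2 × 3 × 5 × 23
570 = 2 × 3 × 5 × 19
LCM(420, 690, 570) = 2^2 × 3 × 5 × 7 × 19 × 23 = 183540.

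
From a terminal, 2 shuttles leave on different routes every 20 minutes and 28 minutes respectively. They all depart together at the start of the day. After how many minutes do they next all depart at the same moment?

We need the least common multiple of the intervals.
20 = 2^2 × 5
28 = 2^2 × 7
LCM(20, 28) = 2^2 × 5 × 7 = 140.

140 minutes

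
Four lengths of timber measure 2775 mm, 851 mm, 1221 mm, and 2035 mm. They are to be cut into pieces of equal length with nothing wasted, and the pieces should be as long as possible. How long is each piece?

37 mm

Each piece length must divide every original length, so the longest possible is gcd(2775, 851, 1221, 2035).
2775 = 3 × 5^2 × 37
851 = 23 × 37
1221 = 3 × 11 × 37
2035 = 5 × 11 × 37
gcd(2775, 851, 1221, 2035) = 37.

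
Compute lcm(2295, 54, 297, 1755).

2295 = 3^3 × 5 × 17
54 = 2 × 3^3
297 = 3^3 × 11
1755 = 3^3 × 5 × 13
LCM(2295, 54, 297, 1755) = 2 × 3^3 × 5 × 11 × 13 × 17 = 656370.

656370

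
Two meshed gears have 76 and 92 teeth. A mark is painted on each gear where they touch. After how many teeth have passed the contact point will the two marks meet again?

1748 teeth

We need the least common multiple of the intervals.
76 = 2^2 × 19
92 = 2^2 × 23
LCM(76, 92) = 2^2 × 19 × 23 = 1748.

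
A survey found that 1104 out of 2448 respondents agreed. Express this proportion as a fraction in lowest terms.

1104 = 2^4 × 3 × 23
2448 = 2^4 × 3^2 × 17
gcd(1104, 2448) = 2^4 × 3 = 48.
Divide numerator and denominator by 48: 1104/2448 = 23/51.

23/51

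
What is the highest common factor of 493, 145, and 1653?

29

493 = 17 × 29
145 = 5 × 29
1653 = 3 × 19 × 29
gcd(493, 145, 1653) = 29.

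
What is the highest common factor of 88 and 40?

8

88 = 2^3 × 11
40 = 2^3 × 5
gcd(88, 40) = 2^3 = 8.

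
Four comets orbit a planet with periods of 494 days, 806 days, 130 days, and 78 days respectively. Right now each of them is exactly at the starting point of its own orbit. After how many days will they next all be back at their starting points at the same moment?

We need the least common multiple of the intervals.
494 = 2 × 13 × 19
806 = 2 × 13 × 31
130 = 2 × 5 × 13
78 = 2 × 3 × 13
LCM(494, 806, 130, 78) = 2 × 3 × 5 × 13 × 19 × 31 = 229710.

229710 days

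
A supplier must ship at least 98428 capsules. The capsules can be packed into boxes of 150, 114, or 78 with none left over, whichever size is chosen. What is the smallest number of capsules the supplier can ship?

The number of capsules must be a common multiple of 150, 114, and 78, so a multiple of their LCM.
150 = 2 × 3 × 5^2
114 = 2 × 3 × 19
78 = 2 × 3 × 13
LCM(150, 114, 78) = 2 × 3 × 5^2 × 13 × 19 = 37050.
Smallest multiple of 37050 that is ≥ 98428: ⌈98428/37050⌉ × 37050 = 3 × 37050 = 111150.

111150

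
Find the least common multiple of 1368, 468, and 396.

195624

1368 = 2^3 × 3^2 × 19
468 = 2^2 × 3^2 × 13
396 = 2^2 × 3^2 × 11
LCM(1368, 468, 396) = 2^3 × 3^2 × 11 × 13 × 19 = 195624.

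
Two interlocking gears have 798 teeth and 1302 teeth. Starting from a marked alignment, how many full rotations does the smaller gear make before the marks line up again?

31 rotations

All finish a whole number of cycles simultaneously at t = LCM of the periods.
798 = 2 × 3 × 7 × 19
1302 = 2 × 3 × 7 × 31
LCM(798, 1302) = 2 × 3 × 7 × 19 × 31 = 24738.
Rotations for period 798: 24738 / 798 = 31.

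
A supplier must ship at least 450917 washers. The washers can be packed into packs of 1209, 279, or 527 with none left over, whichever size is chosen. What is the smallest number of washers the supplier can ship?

493272

The number of washers must be a common multiple of 1209, 279, and 527, so a multiple of their LCM.
1209 = 3 × 13 × 31
279 = 3^2 × 31
527 = 17 × 31
LCM(1209, 279, 527) = 3^2 × 13 × 17 × 31 = 61659.
Smallest multiple of 61659 that is ≥ 450917: ⌈450917/61659⌉ × 61659 = 8 × 61659 = 493272.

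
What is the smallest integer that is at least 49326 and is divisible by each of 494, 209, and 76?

54340

The integer must be a common multiple of 494, 209, and 76, so a multiple of their LCM.
494 = 2 × 13 × 19
209 = 11 × 19
76 = 2^2 × 19
LCM(494, 209, 76) = 2^2 × 11 × 13 × 19 = 10868.
Smallest multiple of 10868 that is ≥ 49326: ⌈49326/10868⌉ × 10868 = 5 × 10868 = 54340.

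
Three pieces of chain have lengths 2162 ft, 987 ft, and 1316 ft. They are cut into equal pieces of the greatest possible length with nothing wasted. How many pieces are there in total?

Piece length = gcd(2162, 987, 1316).
2162 = 2 × 23 × 47
987 = 3 × 7 × 47
1316 = 2^2 × 7 × 47
gcd(2162, 987, 1316) = 47.
Total pieces = 2162/47 + 987/47 + 1316/47 = 46 + 21 + 28 = 95.

95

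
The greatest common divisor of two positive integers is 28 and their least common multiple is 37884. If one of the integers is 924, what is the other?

For two integers, gcd × lcm = product, so the other is (28 × 37884) / 924 = 1060752 / 924 = 1148.

1148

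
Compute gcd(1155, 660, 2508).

33

1155 = 3 × 5 × 7 × 11
660 = 2^2 × 3 × 5 × 11
2508 = 2^2 × 3 × 11 × 19
gcd(1155, 660, 2508) = 3 × 11 = 33.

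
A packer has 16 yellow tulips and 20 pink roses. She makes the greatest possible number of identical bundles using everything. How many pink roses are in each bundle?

Number of bundles = gcd(16, 20).
16 = 2^4
20 = 2^2 × 5
gcd(16, 20) = 2^2 = 4.
pink roses per bundle = 20 / 4 = 5.

5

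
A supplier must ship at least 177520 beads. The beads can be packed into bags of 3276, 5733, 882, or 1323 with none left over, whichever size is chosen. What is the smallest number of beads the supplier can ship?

206388

The number of beads must be a common multiple of 3276, 5733, 882, and 1323, so a multiple of their LCM.
3276 = 2^2 × 3^2 × 7 × 13
5733 = 3^2 × 7^2 × 13
882 = 2 × 3^2 × 7^2
1323 = 3^3 × 7^2
LCM(3276, 5733, 882, 1323) = 2^2 × 3^3 × 7^2 × 13 = 68796.
Smallest multiple of 68796 that is ≥ 177520: ⌈177520/68796⌉ × 68796 = 3 × 68796 = 206388.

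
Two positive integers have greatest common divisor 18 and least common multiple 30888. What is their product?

For any two positive integers, gcd × lcm = product = 18 × 30888 = 555984.

555984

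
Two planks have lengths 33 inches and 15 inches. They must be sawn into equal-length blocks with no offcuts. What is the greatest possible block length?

3 inches

The block length must divide every plank, so the greatest is gcd(33, 15).
33 = 3 × 11
15 = 3 × 5
gcd(33, 15) = 3.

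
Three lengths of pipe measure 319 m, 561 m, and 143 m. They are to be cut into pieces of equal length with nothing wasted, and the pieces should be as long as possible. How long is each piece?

Each piece length must divide every original length, so the longest possible is gcd(319, 561, 143).
319 = 11 × 29
561 = 3 × 11 × 17
143 = 11 × 13
gcd(319, 561, 143) = 11.

11 m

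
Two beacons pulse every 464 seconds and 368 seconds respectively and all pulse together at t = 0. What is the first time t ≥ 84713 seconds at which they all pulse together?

Joint pulses occur at multiples of LCM(464, 368).
464 = 2^4 × 29
368 = 2^4 × 23
LCM(464, 368) = 2^4 × 23 × 29 = 10672.
Smallest multiple of 10672 that is ≥ 84713: ⌈84713/10672⌉ × 10672 = 8 × 10672 = 85376.

85376 seconds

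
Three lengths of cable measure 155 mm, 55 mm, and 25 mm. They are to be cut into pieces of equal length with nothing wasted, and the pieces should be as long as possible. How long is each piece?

5 mm

Each piece length must divide every original length, so the longest possible is gcd(155, 55, 25).
155 = 5 × 31
55 = 5 × 11
25 = 5^2
gcd(155, 55, 25) = 5.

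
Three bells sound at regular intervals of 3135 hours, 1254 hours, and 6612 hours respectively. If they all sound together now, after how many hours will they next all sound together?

363660 hours

They coincide at every common multiple of the periods; the first is the LCM.
3135 = 3 × 5 × 11 × 19
1254 = 2 × 3 × 11 × 19
6612 = 2^2 × 3 × 19 × 29
LCM(3135, 1254, 6612) = 2^2 × 3 × 5 × 11 × 19 × 29 = 363660.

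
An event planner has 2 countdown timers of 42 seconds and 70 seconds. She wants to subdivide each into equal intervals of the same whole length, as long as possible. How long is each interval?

The interval must divide each timer length; the longest such is the gcd.
42 = 2 × 3 × 7
70 = 2 × 5 × 7
gcd(42, 70) = 2 × 7 = 14.

14 seconds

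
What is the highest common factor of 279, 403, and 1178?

31

279 = 3^2 × 31
403 = 13 × 31
1178 = 2 × 19 × 31
gcd(279, 403, 1178) = 31.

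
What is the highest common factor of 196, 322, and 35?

7

196 = 2^2 × 7^2
322 = 2 × 7 × 23
35 = 5 × 7
gcd(196, 322, 35) = 7.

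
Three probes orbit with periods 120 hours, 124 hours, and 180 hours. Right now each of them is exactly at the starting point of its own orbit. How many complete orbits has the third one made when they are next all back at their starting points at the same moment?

The first common completion time is the LCM of the periods.
120 = 2^3 × 3 × 5
124 = 2^2 × 31
180 = 2^2 × 3^2 × 5
LCM(120, 124, 180) = 2^3 × 3^2 × 5 × 31 = 11160.
Orbits for period 180: 11160 / 180 = 62.

62 orbits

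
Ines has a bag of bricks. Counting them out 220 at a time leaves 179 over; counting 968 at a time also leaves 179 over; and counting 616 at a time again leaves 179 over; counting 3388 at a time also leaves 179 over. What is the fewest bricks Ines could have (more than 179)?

34059

N − 179 must be a common multiple of 220, 968, 616, and 3388.
220 = 2^2 × 5 × 11
968 = 2^3 × 11^2
616 = 2^3 × 7 × 11
3388 = 2^2 × 7 × 11^2
LCM(220, 968, 616, 3388) = 2^3 × 5 × 7 × 11^2 = 33880.
Smallest N > 179 is LCM + 179 = 33880 + 179 = 34059.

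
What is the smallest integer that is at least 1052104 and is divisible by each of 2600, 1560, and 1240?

The integer must be a common multiple of 2600, 1560, and 1240, so a multiple of their LCM.
2600 = 2^3 × 5^2 × 13
1560 = 2^3 × 3 × 5 × 13
1240 = 2^3 × 5 × 31
LCM(2600, 1560, 1240) = 2^3 × 3 × 5^2 × 13 × 31 = 241800.
Smallest multiple of 241800 that is ≥ 1052104: ⌈1052104/241800⌉ × 241800 = 5 × 241800 = 1209000.

1209000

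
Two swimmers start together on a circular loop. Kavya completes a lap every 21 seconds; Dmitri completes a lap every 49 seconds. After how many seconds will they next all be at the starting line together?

The first simultaneous occurrence is after LCM of the individual periods.
21 = 3 × 7
49 = 7^2
LCM(21, 49) = 3 × 7^2 = 147.

147 seconds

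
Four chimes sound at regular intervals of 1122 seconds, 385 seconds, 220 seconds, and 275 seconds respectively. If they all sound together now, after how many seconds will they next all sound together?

392700 seconds

The first simultaneous occurrence is after LCM of the individual periods.
1122 = 2 × 3 × 11 × 17
385 = 5 × 7 × 11
220 = 2^2 × 5 × 11
275 = 5^2 × 11
LCM(1122, 385, 220, 275) = 2^2 × 3 × 5^2 × 7 × 11 × 17 = 392700.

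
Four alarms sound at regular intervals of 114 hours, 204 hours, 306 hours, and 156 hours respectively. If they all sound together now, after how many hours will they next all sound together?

They coincide at every common multiple of the periods; the first is the LCM.
114 = 2 × 3 × 19
204 = 2^2 × 3 × 17
306 = 2 × 3^2 × 17
156 = 2^2 × 3 × 13
LCM(114, 204, 306, 156) = 2^2 × 3^2 × 13 × 17 × 19 = 151164.

151164 hours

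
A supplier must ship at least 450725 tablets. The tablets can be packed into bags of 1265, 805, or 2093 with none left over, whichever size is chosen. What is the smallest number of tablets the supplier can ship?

460460

The number of tablets must be a common multiple of 1265, 805, and 2093, so a multiple of their LCM.
1265 = 5 × 11 × 23
805 = 5 × 7 × 23
2093 = 7 × 13 × 23
LCM(1265, 805, 2093) = 5 × 7 × 11 × 13 × 23 = 115115.
Smallest multiple of 115115 that is ≥ 450725: ⌈450725/115115⌉ × 115115 = 4 × 115115 = 460460.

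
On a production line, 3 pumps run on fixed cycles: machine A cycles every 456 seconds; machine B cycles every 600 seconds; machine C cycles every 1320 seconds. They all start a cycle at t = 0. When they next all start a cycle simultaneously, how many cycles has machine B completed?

209 cycles

The first common completion time is the LCM of the periods.
456 = 2^3 × 3 × 19
600 = 2^3 × 3 × 5^2
1320 = 2^3 × 3 × 5 × 11
LCM(456, 600, 1320) = 2^3 × 3 × 5^2 × 11 × 19 = 125400.
Cycles for period 600: 125400 / 600 = 209.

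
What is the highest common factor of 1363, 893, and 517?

47

1363 = 29 × 47
893 = 19 × 47
517 = 11 × 47
gcd(1363, 893, 517) = 47.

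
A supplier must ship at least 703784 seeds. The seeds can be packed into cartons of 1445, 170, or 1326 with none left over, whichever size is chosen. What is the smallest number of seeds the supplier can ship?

The number of seeds must be a common multiple of 1445, 170, and 1326, so a multiple of their LCM.
1445 = 5 × 17^2
170 = 2 × 5 × 17
1326 = 2 × 3 × 13 × 17
LCM(1445, 170, 1326) = 2 × 3 × 5 × 13 × 17^2 = 112710.
Smallest multiple of 112710 that is ≥ 703784: ⌈703784/112710⌉ × 112710 = 7 × 112710 = 788970.

788970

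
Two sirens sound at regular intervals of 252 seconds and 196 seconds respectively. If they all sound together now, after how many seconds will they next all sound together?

1764 seconds

The first simultaneous occurrence is after LCM of the individual periods.
252 = 2^2 × 3^2 × 7
196 = 2^2 × 7^2
LCM(252, 196) = 2^2 × 3^2 × 7^2 = 1764.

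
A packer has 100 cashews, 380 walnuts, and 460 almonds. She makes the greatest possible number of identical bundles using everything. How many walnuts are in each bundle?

Number of bundles = gcd(100, 380, 460).
100 = 2^2 × 5^2
380 = 2^2 × 5 × 19
460 = 2^2 × 5 × 23
gcd(100, 380, 460) = 2^2 × 5 = 20.
walnuts per bundle = 380 / 20 = 19.

19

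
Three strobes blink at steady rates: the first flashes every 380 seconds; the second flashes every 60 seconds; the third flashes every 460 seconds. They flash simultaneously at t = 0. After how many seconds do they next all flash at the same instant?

26220 seconds

We need the least common multiple of the intervals.
380 = 2^2 × 5 × 19
60 = 2^2 × 3 × 5
460 = 2^2 × 5 × 23
LCM(380, 60, 460) = 2^2 × 3 × 5 × 19 × 23 = 26220.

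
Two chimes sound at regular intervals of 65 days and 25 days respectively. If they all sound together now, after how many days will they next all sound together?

The first simultaneous occurrence is after LCM of the individual periods.
65 = 5 × 13
25 = 5^2
LCM(65, 25) = 5^2 × 13 = 325.

325 days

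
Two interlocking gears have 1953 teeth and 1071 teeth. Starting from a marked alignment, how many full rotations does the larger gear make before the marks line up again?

All finish a whole number of cycles simultaneously at t = LCM of the periods.
1953 = 3^2 × 7 × 31
1071 = 3^2 × 7 × 17
LCM(1953, 1071) = 3^2 × 7 × 17 × 31 = 33201.
Rotations for period 1953: 33201 / 1953 = 17.

17 rotations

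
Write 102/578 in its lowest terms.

102 = 2 × 3 × 17
578 = 2 × 17^2
gcd(102, 578) = 2 × 17 = 34.
Divide numerator and denominator by 34: 102/578 = 3/17.

3/17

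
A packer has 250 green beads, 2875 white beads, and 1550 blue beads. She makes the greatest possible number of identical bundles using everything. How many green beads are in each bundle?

Number of bundles = gcd(250, 2875, 1550).
250 = 2 × 5^3
2875 = 5^3 × 23
1550 = 2 × 5^2 × 31
gcd(250, 2875, 1550) = 5^2 = 25.
green beads per bundle = 250 / 25 = 10.

10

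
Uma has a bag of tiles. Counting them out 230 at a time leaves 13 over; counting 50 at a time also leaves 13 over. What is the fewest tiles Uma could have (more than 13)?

N − 13 must be a common multiple of 230 and 50.
230 = 2 × 5 × 23
50 = 2 × 5^2
LCM(230, 50) = 2 × 5^2 × 23 = 1150.
Smallest N > 13 is LCM + 13 = 1150 + 13 = 1163.

1163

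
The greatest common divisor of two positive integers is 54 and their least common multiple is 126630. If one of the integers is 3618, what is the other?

1890

For two integers, gcd × lcm = product, so the other is (54 × 126630) / 3618 = 6838020 / 3618 = 1890.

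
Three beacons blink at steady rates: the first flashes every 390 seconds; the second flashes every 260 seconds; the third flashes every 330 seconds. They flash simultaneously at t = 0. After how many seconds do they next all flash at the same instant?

The first simultaneous occurrence is after LCM of the individual periods.
390 = 2 × 3 × 5 × 13
260 = 2^2 × 5 × 13
330 = 2 × 3 × 5 × 11
LCM(390, 260, 330) = 2^2 × 3 × 5 × 11 × 13 = 8580.

8580 seconds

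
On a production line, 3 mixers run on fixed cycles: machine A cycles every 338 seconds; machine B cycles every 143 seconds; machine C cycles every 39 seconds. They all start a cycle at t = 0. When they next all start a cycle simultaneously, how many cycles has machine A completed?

All finish a whole number of cycles simultaneously at t = LCM of the periods.
338 = 2 × 13^2
143 = 11 × 13
39 = 3 × 13
LCM(338, 143, 39) = 2 × 3 × 11 × 13^2 = 11154.
Cycles for period 338: 11154 / 338 = 33.

33 cycles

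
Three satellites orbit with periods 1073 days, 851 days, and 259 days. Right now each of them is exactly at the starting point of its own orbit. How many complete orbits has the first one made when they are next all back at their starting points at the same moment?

161 orbits

The first common completion time is the LCM of the periods.
1073 = 29 × 37
851 = 23 × 37
259 = 7 × 37
LCM(1073, 851, 259) = 7 × 23 × 29 × 37 = 172753.
Orbits for period 1073: 172753 / 1073 = 161.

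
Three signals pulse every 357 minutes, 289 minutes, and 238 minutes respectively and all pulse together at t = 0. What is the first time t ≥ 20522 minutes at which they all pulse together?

24276 minutes

Joint pulses occur at multiples of LCM(357, 289, 238).
357 = 3 × 7 × 17
289 = 17^2
238 = 2 × 7 × 17
LCM(357, 289, 238) = 2 × 3 × 7 × 17^2 = 12138.
Smallest multiple of 12138 that is ≥ 20522: ⌈20522/12138⌉ × 12138 = 2 × 12138 = 24276.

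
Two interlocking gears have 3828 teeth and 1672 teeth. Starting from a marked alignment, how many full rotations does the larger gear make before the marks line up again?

All finish a whole number of cycles simultaneously at t = LCM of the periods.
3828 = 2^2 × 3 × 11 × 29
1672 = 2^3 × 11 × 19
LCM(3828, 1672) = 2^3 × 3 × 11 × 19 × 29 = 145464.
Rotations for period 3828: 145464 / 3828 = 38.

38 rotations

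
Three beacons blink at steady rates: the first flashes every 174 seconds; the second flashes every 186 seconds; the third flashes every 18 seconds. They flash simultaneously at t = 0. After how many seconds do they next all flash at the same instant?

We need the least common multiple of the intervals.
174 = 2 × 3 × 29
186 = 2 × 3 × 31
18 = 2 × 3^2
LCM(174, 186, 18) = 2 × 3^2 × 29 × 31 = 16182.

16182 seconds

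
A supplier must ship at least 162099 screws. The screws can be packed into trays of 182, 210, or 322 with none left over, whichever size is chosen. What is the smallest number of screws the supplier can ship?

188370

The number of screws must be a common multiple of 182, 210, and 322, so a multiple of their LCM.
182 = 2 × 7 × 13
210 = 2 × 3 × 5 × 7
322 = 2 × 7 × 23
LCM(182, 210, 322) = 2 × 3 × 5 × 7 × 13 × 23 = 62790.
Smallest multiple of 62790 that is ≥ 162099: ⌈162099/62790⌉ × 62790 = 3 × 62790 = 188370.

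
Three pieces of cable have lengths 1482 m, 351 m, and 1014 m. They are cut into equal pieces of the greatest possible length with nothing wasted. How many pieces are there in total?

73

Piece length = gcd(1482, 351, 1014).
1482 = 2 × 3 × 13 × 19
351 = 3^3 × 13
1014 = 2 × 3 × 13^2
gcd(1482, 351, 1014) = 3 × 13 = 39.
Total pieces = 1482/39 + 351/39 + 1014/39 = 38 + 9 + 26 = 73.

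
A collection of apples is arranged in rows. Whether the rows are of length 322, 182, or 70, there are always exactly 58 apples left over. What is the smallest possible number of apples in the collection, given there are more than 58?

20988

N − 58 must be a common multiple of 322, 182, and 70.
322 = 2 × 7 × 23
182 = 2 × 7 × 13
70 = 2 × 5 × 7
LCM(322, 182, 70) = 2 × 5 × 7 × 13 × 23 = 20930.
Smallest N > 58 is LCM + 58 = 20930 + 58 = 20988.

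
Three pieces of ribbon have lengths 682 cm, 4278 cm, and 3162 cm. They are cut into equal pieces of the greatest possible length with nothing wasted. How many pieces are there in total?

131

Piece length = gcd(682, 4278, 3162).
682 = 2 × 11 × 31
4278 = 2 × 3 × 23 × 31
3162 = 2 × 3 × 17 × 31
gcd(682, 4278, 3162) = 2 × 31 = 62.
Total pieces = 682/62 + 4278/62 + 3162/62 = 11 + 69 + 51 = 131.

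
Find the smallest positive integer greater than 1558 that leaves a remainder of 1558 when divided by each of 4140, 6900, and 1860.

N − 1558 must be a common multiple of 4140, 6900, and 1860.
4140 = 2^2 × 3^2 × 5 × 23
6900 = 2^2 × 3 × 5^2 × 23
1860 = 2^2 × 3 × 5 × 31
LCM(4140, 6900, 1860) = 2^2 × 3^2 × 5^2 × 23 × 31 = 641700.
Smallest N > 1558 is LCM + 1558 = 641700 + 1558 = 643258.

643258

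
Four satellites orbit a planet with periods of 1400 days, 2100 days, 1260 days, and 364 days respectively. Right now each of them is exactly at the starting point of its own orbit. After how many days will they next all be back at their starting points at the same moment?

163800 days

They coincide at every common multiple of the periods; the first is the LCM.
1400 = 2^3 × 5^2 × 7
2100 = 2^2 × 3 × 5^2 × 7
1260 = 2^2 × 3^2 × 5 × 7
364 = 2^2 × 7 × 13
LCM(1400, 2100, 1260, 364) = 2^3 × 3^2 × 5^2 × 7 × 13 = 163800.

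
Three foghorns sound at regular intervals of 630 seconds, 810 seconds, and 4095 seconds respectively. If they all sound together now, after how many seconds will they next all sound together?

73710 seconds

The first simultaneous occurrence is after LCM of the individual periods.
630 = 2 × 3^2 × 5 × 7
810 = 2 × 3^4 × 5
4095 = 3^2 × 5 × 7 × 13
LCM(630, 810, 4095) = 2 × 3^4 × 5 × 7 × 13 = 73710.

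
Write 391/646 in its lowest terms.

23/38

391 = 17 × 23
646 = 2 × 17 × 19
gcd(391, 646) = 17.
Divide numerator and denominator by 17: 391/646 = 23/38.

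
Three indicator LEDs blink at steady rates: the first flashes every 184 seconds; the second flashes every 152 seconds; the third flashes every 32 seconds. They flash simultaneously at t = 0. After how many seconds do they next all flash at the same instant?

13984 seconds

The first simultaneous occurrence is after LCM of the individual periods.
184 = 2^3 × 23
152 = 2^3 × 19
32 = 2^5
LCM(184, 152, 32) = 2^5 × 19 × 23 = 13984.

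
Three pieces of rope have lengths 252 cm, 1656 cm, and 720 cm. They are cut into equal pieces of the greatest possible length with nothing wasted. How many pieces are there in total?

73

Piece length = gcd(252, 1656, 720).
252 = 2^2 × 3^2 × 7
1656 = 2^3 × 3^2 × 23
720 = 2^4 × 3^2 × 5
gcd(252, 1656, 720) = 2^2 × 3^2 = 36.
Total pieces = 252/36 + 1656/36 + 720/36 = 7 + 46 + 20 = 73.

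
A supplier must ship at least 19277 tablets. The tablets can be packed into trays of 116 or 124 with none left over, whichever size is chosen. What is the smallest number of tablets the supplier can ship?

21576

The number of tablets must be a common multiple of 116 and 124, so a multiple of their LCM.
116 = 2^2 × 29
124 = 2^2 × 31
LCM(116, 124) = 2^2 × 29 × 31 = 3596.
Smallest multiple of 3596 that is ≥ 19277: ⌈19277/3596⌉ × 3596 = 6 × 3596 = 21576.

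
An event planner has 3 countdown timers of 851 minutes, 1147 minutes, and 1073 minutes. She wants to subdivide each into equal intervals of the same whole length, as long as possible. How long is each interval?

37 minutes

The interval must divide each timer length; the longest such is the gcd.
851 = 23 × 37
1147 = 31 × 37
1073 = 29 × 37
gcd(851, 1147, 1073) = 37.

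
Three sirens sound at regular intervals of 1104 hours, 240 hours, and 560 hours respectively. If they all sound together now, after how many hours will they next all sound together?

38640 hours

The first simultaneous occurrence is after LCM of the individual periods.
1104 = 2^4 × 3 × 23
240 = 2^4 × 3 × 5
560 = 2^4 × 5 × 7
LCM(1104, 240, 560) = 2^4 × 3 × 5 × 7 × 23 = 38640.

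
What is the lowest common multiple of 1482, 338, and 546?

1482 = 2 × 3 × 13 × 19
338 = 2 × 13^2
546 = 2 × 3 × 7 × 13
LCM(1482, 338, 546) = 2 × 3 × 7 × 13^2 × 19 = 134862.

134862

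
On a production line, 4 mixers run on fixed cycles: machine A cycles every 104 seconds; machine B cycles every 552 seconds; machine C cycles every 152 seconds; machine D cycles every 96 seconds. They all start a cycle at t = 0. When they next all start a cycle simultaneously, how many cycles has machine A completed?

They are all back at their starting positions together after one LCM of the periods.
104 = 2^3 × 13
552 = 2^3 × 3 × 23
152 = 2^3 × 19
96 = 2^5 × 3
LCM(104, 552, 152, 96) = 2^5 × 3 × 13 × 19 × 23 = 545376.
Cycles for period 104: 545376 / 104 = 5244.

5244 cycles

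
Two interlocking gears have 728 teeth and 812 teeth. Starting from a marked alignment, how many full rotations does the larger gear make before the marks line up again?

They are all back at their starting positions together after one LCM of the periods.
728 = 2^3 × 7 × 13
812 = 2^2 × 7 × 29
LCM(728, 812) = 2^3 × 7 × 13 × 29 = 21112.
Rotations for period 812: 21112 / 812 = 26.

26 rotations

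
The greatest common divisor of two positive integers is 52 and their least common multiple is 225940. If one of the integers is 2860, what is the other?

4108

For two integers, gcd × lcm = product, so the other is (52 × 225940) / 2860 = 11748880 / 2860 = 4108.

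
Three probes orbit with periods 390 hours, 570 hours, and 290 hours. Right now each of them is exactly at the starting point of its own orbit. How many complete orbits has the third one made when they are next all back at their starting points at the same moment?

741 orbits

The first common completion time is the LCM of the periods.
390 = 2 × 3 × 5 × 13
570 = 2 × 3 × 5 × 19
290 = 2 × 5 × 29
LCM(390, 570, 290) = 2 × 3 × 5 × 13 × 19 × 29 = 214890.
Orbits for period 290: 214890 / 290 = 741.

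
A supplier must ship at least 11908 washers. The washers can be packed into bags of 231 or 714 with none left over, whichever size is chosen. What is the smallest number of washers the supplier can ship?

The number of washers must be a common multiple of 231 and 714, so a multiple of their LCM.
231 = 3 × 7 × 11
714 = 2 × 3 × 7 × 17
LCM(231, 714) = 2 × 3 × 7 × 11 × 17 = 7854.
Smallest multiple of 7854 that is ≥ 11908: ⌈11908/7854⌉ × 7854 = 2 × 7854 = 15708.

15708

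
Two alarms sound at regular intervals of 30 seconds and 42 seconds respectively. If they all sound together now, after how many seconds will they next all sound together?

210 seconds

We need the least common multiple of the intervals.
30 = 2 × 3 × 5
42 = 2 × 3 × 7
LCM(30, 42) = 2 × 3 × 5 × 7 = 210.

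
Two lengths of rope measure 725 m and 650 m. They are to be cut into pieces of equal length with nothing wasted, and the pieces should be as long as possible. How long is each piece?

25 m

By the Euclidean algorithm:
725 = 1 × 650 + 75
650 = 8 × 75 + 50
75 = 1 × 50 + 25
50 = 2 × 25 + 0
gcd(725, 650) = 25.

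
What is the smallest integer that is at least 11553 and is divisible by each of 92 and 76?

12236

The integer must be a common multiple of 92 and 76, so a multiple of their LCM.
92 = 2^2 × 23
76 = 2^2 × 19
LCM(92, 76) = 2^2 × 19 × 23 = 1748.
Smallest multiple of 1748 that is ≥ 11553: ⌈11553/1748⌉ × 1748 = 7 × 1748 = 12236.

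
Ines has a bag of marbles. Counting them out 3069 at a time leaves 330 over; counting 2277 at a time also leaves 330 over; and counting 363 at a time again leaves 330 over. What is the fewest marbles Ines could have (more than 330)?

N − 330 must be a common multiple of 3069, 2277, and 363.
3069 = 3^2 × 11 × 31
2277 = 3^2 × 11 × 23
363 = 3 × 11^2
LCM(3069, 2277, 363) = 3^2 × 11^2 × 23 × 31 = 776457.
Smallest N > 330 is LCM + 330 = 776457 + 330 = 776787.

776787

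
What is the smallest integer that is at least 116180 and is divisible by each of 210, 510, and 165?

The integer must be a common multiple of 210, 510, and 165, so a multiple of their LCM.
210 = 2 × 3 × 5 × 7
510 = 2 × 3 × 5 × 17
165 = 3 × 5 × 11
LCM(210, 510, 165) = 2 × 3 × 5 × 7 × 11 × 17 = 39270.
Smallest multiple of 39270 that is ≥ 116180: ⌈116180/39270⌉ × 39270 = 3 × 39270 = 117810.

117810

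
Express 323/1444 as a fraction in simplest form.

323 = 17 × 19
1444 = 2^2 × 19^2
gcd(323, 1444) = 19.
Divide numerator and denominator by 19: 323/1444 = 17/76.

17/76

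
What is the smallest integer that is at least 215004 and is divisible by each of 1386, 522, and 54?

The integer must be a common multiple of 1386, 522, and 54, so a multiple of their LCM.
1386 = 2 × 3^2 × 7 × 11
522 = 2 × 3^2 × 29
54 = 2 × 3^3
LCM(1386, 522, 54) = 2 × 3^3 × 7 × 11 × 29 = 120582.
Smallest multiple of 120582 that is ≥ 215004: ⌈215004/120582⌉ × 120582 = 2 × 120582 = 241164.

241164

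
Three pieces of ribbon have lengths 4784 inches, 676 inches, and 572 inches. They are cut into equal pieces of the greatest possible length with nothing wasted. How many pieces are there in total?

Piece length = gcd(4784, 676, 572).
4784 = 2^4 × 13 × 23
676 = 2^2 × 13^2
572 = 2^2 × 11 × 13
gcd(4784, 676, 572) = 2^2 × 13 = 52.
Total pieces = 4784/52 + 676/52 + 572/52 = 92 + 13 + 11 = 116.

116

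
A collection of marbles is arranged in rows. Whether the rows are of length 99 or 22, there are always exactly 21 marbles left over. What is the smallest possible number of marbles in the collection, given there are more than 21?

219

N − 21 must be a common multiple of 99 and 22.
99 = 3^2 × 11
22 = 2 × 11
LCM(99, 22) = 2 × 3^2 × 11 = 198.
Smallest N > 21 is LCM + 21 = 198 + 21 = 219.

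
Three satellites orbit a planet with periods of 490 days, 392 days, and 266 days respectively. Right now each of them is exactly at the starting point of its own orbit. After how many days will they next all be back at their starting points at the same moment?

37240 days

We need the least common multiple of the intervals.
490 = 2 × 5 × 7^2
392 = 2^3 × 7^2
266 = 2 × 7 × 19
LCM(490, 392, 266) = 2^3 × 5 × 7^2 × 19 = 37240.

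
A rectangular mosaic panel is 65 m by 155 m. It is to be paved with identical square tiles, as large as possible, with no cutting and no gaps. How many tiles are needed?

403

Tile side = gcd(65, 155).
65 = 5 × 13
155 = 5 × 31
gcd(65, 155) = 5.
Tiles: (65/5) × (155/5) = 13 × 31 = 403.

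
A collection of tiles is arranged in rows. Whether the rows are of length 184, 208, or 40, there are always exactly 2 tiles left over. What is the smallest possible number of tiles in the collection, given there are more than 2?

N − 2 must be a common multiple of 184, 208, and 40.
184 = 2^3 × 23
208 = 2^4 × 13
40 = 2^3 × 5
LCM(184, 208, 40) = 2^4 × 5 × 13 × 23 = 23920.
Smallest N > 2 is LCM + 2 = 23920 + 2 = 23922.

23922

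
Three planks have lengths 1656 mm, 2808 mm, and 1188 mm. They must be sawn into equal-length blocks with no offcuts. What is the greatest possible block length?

36 mm

This is the greatest common divisor of 1656, 2808, and 1188.
1656 = 2^3 × 3^2 × 23
2808 = 2^3 × 3^3 × 13
1188 = 2^2 × 3^3 × 11
gcd(1656, 2808, 1188) = 2^2 × 3^2 = 36.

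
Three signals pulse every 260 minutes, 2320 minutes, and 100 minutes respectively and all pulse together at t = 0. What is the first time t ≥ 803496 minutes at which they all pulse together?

904800 minutes

Joint pulses occur at multiples of LCM(260, 2320, 100).
260 = 2^2 × 5 × 13
2320 = 2^4 × 5 × 29
100 = 2^2 × 5^2
LCM(260, 2320, 100) = 2^4 × 5^2 × 13 × 29 = 150800.
Smallest multiple of 150800 that is ≥ 803496: ⌈803496/150800⌉ × 150800 = 6 × 150800 = 904800.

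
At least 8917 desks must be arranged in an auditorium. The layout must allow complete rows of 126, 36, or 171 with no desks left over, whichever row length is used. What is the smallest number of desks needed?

9576

The number of desks must be a common multiple of 126, 36, and 171, so a multiple of their LCM.
126 = 2 × 3^2 × 7
36 = 2^2 × 3^2
171 = 3^2 × 19
LCM(126, 36, 171) = 2^2 × 3^2 × 7 × 19 = 4788.
Smallest multiple of 4788 that is ≥ 8917: ⌈8917/4788⌉ × 4788 = 2 × 4788 = 9576.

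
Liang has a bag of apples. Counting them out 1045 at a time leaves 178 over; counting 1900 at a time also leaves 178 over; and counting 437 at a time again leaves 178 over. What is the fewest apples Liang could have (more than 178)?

480878

N − 178 must be a common multiple of 1045, 1900, and 437.
1045 = 5 × 11 × 19
1900 = 2^2 × 5^2 × 19
437 = 19 × 23
LCM(1045, 1900, 437) = 2^2 × 5^2 × 11 × 19 × 23 = 480700.
Smallest N > 178 is LCM + 178 = 480700 + 178 = 480878.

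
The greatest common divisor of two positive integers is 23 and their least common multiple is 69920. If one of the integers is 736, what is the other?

For two integers, gcd × lcm = product, so the other is (23 × 69920) / 736 = 1608160 / 736 = 2185.

2185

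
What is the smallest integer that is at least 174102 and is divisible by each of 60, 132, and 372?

The integer must be a common multiple of 60, 132, and 372, so a multiple of their LCM.
60 = 2^2 × 3 × 5
132 = 2^2 × 3 × 11
372 = 2^2 × 3 × 31
LCM(60, 132, 372) = 2^2 × 3 × 5 × 11 × 31 = 20460.
Smallest multiple of 20460 that is ≥ 174102: ⌈174102/20460⌉ × 20460 = 9 × 20460 = 184140.

184140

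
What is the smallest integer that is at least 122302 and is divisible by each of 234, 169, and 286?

133848

The integer must be a common multiple of 234, 169, and 286, so a multiple of their LCM.
234 = 2 × 3^2 × 13
169 = 13^2
286 = 2 × 11 × 13
LCM(234, 169, 286) = 2 × 3^2 × 11 × 13^2 = 33462.
Smallest multiple of 33462 that is ≥ 122302: ⌈122302/33462⌉ × 33462 = 4 × 33462 = 133848.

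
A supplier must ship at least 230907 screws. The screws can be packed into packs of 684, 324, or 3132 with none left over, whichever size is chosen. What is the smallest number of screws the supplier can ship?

357048

The number of screws must be a common multiple of 684, 324, and 3132, so a multiple of their LCM.
684 = 2^2 × 3^2 × 19
324 = 2^2 × 3^4
3132 = 2^2 × 3^3 × 29
LCM(684, 324, 3132) = 2^2 × 3^4 × 19 × 29 = 178524.
Smallest multiple of 178524 that is ≥ 230907: ⌈230907/178524⌉ × 178524 = 2 × 178524 = 357048.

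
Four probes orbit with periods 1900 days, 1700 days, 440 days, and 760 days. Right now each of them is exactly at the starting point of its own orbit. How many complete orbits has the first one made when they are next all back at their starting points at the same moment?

The first common completion time is the LCM of the periods.
1900 = 2^2 × 5^2 × 19
1700 = 2^2 × 5^2 × 17
440 = 2^3 × 5 × 11
760 = 2^3 × 5 × 19
LCM(1900, 1700, 440, 760) = 2^3 × 5^2 × 11 × 17 × 19 = 710600.
Orbits for period 1900: 710600 / 1900 = 374.

374 orbits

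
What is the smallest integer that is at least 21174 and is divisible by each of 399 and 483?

27531

The integer must be a common multiple of 399 and 483, so a multiple of their LCM.
399 = 3 × 7 × 19
483 = 3 × 7 × 23
LCM(399, 483) = 3 × 7 × 19 × 23 = 9177.
Smallest multiple of 9177 that is ≥ 21174: ⌈21174/9177⌉ × 9177 = 3 × 9177 = 27531.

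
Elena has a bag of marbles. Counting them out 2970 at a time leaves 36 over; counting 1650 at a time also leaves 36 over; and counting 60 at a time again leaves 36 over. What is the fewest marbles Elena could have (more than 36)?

N − 36 must be a common multiple of 2970, 1650, and 60.
2970 = 2 × 3^3 × 5 × 11
1650 = 2 × 3 × 5^2 × 11
60 = 2^2 × 3 × 5
LCM(2970, 1650, 60) = 2^2 × 3^3 × 5^2 × 11 = 29700.
Smallest N > 36 is LCM + 36 = 29700 + 36 = 29736.

29736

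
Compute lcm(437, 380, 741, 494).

437 = 19 × 23
380 = 2^2 × 5 × 19
741 = 3 × 13 × 19
494 = 2 × 13 × 19
LCM(437, 380, 741, 494) = 2^2 × 3 × 5 × 13 × 19 × 23 = 340860.

340860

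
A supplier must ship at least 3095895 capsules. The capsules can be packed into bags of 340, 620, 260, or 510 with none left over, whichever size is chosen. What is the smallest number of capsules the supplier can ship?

The number of capsules must be a common multiple of 340, 620, 260, and 510, so a multiple of their LCM.
340 = 2^2 × 5 × 17
620 = 2^2 × 5 × 31
260 = 2^2 × 5 × 13
510 = 2 × 3 × 5 × 17
LCM(340, 620, 260, 510) = 2^2 × 3 × 5 × 13 × 17 × 31 = 411060.
Smallest multiple of 411060 that is ≥ 3095895: ⌈3095895/411060⌉ × 411060 = 8 × 411060 = 3288480.

3288480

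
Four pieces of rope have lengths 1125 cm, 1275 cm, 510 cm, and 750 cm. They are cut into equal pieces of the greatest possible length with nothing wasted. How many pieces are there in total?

244

Piece length = gcd(1125, 1275, 510, 750).
1125 = 3^2 × 5^3
1275 = 3 × 5^2 × 17
510 = 2 × 3 × 5 × 17
750 = 2 × 3 × 5^3
gcd(1125, 1275, 510, 750) = 3 × 5 = 15.
Total pieces = 1125/15 + 1275/15 + 510/15 + 750/15 = 75 + 85 + 34 + 50 = 244.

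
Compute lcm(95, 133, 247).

95 = 5 × 19
133 = 7 × 19
247 = 13 × 19
LCM(95, 133, 247) = 5 × 7 × 13 × 19 = 8645.

8645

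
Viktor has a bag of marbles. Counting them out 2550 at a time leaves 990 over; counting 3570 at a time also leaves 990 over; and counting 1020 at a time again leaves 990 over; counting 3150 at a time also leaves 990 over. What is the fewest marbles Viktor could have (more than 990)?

108090

N − 990 must be a common multiple of 2550, 3570, 1020, and 3150.
2550 = 2 × 3 × 5^2 × 17
3570 = 2 × 3 × 5 × 7 × 17
1020 = 2^2 × 3 × 5 × 17
3150 = 2 × 3^2 × 5^2 × 7
LCM(2550, 3570, 1020, 3150) = 2^2 × 3^2 × 5^2 × 7 × 17 = 107100.
Smallest N > 990 is LCM + 990 = 107100 + 990 = 108090.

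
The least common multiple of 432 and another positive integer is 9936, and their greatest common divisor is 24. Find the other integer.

gcd × lcm = product of the two integers, so the other integer is (24 × 9936) / 432 = 552.

552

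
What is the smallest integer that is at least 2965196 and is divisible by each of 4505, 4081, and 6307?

The integer must be a common multiple of 4505, 4081, and 6307, so a multiple of their LCM.
4505 = 5 × 17 × 53
4081 = 7 × 11 × 53
6307 = 7 × 17 × 53
LCM(4505, 4081, 6307) = 5 × 7 × 11 × 17 × 53 = 346885.
Smallest multiple of 346885 that is ≥ 2965196: ⌈2965196/346885⌉ × 346885 = 9 × 346885 = 3121965.

3121965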